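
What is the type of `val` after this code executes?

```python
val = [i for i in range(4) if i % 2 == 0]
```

A list comprehension [...] produces a list

list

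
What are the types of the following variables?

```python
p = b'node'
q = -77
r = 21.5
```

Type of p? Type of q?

p is bytes; q is int

bytes, int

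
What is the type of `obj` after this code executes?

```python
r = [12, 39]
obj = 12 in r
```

'in' operator returns bool

bool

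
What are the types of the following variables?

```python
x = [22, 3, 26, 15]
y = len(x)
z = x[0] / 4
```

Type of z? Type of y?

int / int returns float; len() returns int

float, int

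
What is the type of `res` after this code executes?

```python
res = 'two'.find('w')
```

str.find() returns int (index, or -1)

int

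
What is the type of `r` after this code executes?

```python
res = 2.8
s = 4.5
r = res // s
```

float // float returns float (floor division preserves float type)

float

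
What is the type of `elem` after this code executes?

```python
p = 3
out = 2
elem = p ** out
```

int ** positive int returns int (3 ** 2 = 9)

int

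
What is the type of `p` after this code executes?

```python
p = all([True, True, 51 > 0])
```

all() returns bool

bool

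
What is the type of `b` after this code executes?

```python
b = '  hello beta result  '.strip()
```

str.strip() returns str

str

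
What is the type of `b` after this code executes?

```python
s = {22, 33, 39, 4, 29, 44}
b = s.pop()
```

Popping from a set of ints returns int

int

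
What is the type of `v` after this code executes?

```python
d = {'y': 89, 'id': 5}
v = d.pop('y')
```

dict.pop() returns the value (int)

int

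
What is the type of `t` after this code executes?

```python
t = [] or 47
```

'or' returns first truthy value (47, which is int)

int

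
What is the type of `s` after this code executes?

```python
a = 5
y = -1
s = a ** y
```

int ** negative int returns float

float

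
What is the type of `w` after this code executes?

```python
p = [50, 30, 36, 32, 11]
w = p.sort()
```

list.sort() returns None (sorts in place)

NoneType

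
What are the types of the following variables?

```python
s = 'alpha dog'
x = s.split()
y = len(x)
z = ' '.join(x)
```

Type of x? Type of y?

str.split() returns list; len() returns int

list, int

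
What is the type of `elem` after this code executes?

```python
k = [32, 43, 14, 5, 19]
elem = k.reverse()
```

list.reverse() returns None

NoneType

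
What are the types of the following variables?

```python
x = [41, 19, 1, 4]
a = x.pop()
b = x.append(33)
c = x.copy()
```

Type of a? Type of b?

list.pop() returns the element (int); list.append() returns None

int, NoneType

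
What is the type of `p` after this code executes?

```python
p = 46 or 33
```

'or' returns the first truthy value (46, which is int)

int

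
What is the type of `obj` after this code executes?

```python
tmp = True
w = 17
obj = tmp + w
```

bool + int returns int (True is 1, so 1 + 17 = 18)

int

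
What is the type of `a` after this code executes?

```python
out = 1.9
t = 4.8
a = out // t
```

float // float returns float (floor division preserves float type)

float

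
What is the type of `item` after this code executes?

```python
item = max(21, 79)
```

max() of ints returns int

int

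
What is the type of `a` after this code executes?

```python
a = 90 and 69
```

'and' returns the last value when all truthy (69, which is int)

int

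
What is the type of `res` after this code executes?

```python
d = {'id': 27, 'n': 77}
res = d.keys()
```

.keys() returns a dict_keys view object

dict_keys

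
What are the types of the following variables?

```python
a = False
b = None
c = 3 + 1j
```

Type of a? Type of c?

a is bool; c is complex

bool, complex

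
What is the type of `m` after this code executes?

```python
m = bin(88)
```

bin() returns str representation

str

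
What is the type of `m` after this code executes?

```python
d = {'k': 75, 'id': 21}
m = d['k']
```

Accessing dict[str, int] with key 'k' returns int value 75

int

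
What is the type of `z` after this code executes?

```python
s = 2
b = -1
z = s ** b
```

int ** negative int returns float

float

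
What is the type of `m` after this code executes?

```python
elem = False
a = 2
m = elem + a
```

bool + int returns int (False is 0, so 0 + 2 = 2)

int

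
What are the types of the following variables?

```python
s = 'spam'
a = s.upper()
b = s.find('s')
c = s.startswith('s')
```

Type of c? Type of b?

str.startswith() returns bool; str.find() returns int

bool, int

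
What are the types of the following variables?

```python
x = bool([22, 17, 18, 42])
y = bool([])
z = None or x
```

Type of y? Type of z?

bool() returns bool; None or <bool> returns the bool

bool, bool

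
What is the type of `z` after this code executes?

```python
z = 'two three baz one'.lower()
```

str.lower() returns str

str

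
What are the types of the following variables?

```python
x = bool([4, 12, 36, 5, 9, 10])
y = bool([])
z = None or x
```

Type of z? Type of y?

None or <bool> returns the bool; bool() returns bool

bool, bool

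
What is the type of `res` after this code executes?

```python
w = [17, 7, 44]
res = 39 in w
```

'in' operator returns bool

bool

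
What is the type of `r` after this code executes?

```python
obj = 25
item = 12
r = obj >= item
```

Comparison operators return bool

bool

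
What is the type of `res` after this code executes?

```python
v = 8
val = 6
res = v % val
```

int % int returns int (8 % 6 = 2)

int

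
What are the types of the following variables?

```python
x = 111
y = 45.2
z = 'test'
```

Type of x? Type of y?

x is int; y is float

int, float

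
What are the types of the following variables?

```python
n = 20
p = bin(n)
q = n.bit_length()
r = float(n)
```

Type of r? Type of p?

float() returns float; bin() returns str

float, str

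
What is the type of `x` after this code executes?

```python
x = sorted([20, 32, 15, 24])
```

sorted() always returns list

list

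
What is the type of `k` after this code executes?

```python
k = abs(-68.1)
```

abs() of float returns float

float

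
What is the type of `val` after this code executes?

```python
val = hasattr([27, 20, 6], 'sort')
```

hasattr() returns bool

bool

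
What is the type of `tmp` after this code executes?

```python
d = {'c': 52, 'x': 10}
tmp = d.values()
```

.values() returns a dict_values view object

dict_values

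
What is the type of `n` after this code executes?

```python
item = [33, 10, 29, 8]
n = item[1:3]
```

Slicing a list always returns a list

list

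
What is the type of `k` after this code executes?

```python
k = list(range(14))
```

list(range(...)) returns list

list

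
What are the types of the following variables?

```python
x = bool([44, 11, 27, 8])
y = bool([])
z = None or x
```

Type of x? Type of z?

bool() returns bool; None or <bool> returns the bool

bool, bool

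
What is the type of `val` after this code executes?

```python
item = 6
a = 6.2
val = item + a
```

int + float returns float (6 + 6.2 = 12.2)

float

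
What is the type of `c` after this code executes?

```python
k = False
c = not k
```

'not' always returns bool

bool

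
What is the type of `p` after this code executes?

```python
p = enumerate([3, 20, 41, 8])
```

enumerate() returns an enumerate iterator object

enumerate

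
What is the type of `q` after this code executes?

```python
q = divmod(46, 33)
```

divmod() returns a tuple (quotient, remainder)

tuple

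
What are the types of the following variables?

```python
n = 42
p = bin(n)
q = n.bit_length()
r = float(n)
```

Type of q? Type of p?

int.bit_length() returns int; bin() returns str

int, str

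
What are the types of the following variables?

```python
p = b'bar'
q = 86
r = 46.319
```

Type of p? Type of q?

p is bytes; q is int

bytes, int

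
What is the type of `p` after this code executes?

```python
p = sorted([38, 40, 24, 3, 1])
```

sorted() always returns list

list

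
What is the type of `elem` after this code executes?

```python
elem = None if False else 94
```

Ternary: condition is False, else branch (94) taken → int

int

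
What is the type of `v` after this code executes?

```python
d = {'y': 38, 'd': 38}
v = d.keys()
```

.keys() returns a dict_keys view object

dict_keys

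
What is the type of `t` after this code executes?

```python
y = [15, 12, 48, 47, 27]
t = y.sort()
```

list.sort() returns None (sorts in place)

NoneType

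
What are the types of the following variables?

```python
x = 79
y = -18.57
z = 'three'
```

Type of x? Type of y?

x is int; y is float

int, float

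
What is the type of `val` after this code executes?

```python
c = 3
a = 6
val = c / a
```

int / int always returns float in Python 3 (3 / 6 = 0.5)

float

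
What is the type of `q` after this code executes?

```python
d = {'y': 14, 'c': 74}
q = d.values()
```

.values() returns a dict_values view object

dict_values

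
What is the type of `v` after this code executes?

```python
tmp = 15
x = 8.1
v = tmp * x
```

int * float returns float (15 * 8.1 = 121.5)

float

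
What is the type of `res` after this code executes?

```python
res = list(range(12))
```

list(range(...)) returns list

list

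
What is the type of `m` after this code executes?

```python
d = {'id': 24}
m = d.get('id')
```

dict.get() returns the value (int) when key is found

int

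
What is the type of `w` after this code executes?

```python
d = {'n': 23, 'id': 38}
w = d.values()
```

.values() returns a dict_values view object

dict_values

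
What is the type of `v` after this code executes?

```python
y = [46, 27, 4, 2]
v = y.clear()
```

list.clear() returns None

NoneType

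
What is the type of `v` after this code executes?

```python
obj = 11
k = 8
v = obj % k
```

int % int returns int (11 % 8 = 3)

int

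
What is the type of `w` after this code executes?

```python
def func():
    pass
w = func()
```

A function with no return statement returns None

NoneType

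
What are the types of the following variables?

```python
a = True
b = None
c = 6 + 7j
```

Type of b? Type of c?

b is NoneType; c is complex

NoneType, complex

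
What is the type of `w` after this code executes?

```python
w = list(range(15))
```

list(range(...)) returns list

list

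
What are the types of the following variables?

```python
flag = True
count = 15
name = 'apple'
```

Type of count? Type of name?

count is int; name is str

int, str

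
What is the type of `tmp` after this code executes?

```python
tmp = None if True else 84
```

Ternary: condition is True, if branch (None) taken → NoneType

NoneType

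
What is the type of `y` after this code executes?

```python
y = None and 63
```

'and' returns first falsy value (None)

NoneType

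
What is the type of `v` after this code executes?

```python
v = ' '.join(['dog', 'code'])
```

str.join() returns str

str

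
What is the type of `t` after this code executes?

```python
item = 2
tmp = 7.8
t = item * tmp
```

int * float returns float (2 * 7.8 = 15.6)

float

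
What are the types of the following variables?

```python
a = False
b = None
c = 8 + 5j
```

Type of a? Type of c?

a is bool; c is complex

bool, complex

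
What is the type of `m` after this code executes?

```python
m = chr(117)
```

chr() returns str (single character)

str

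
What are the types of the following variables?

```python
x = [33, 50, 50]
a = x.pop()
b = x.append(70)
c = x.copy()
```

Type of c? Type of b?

list.copy() returns list; list.append() returns None

list, NoneType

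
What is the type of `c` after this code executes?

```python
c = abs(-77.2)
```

abs() of float returns float

float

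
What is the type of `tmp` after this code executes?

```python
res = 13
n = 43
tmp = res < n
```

Comparison operators return bool

bool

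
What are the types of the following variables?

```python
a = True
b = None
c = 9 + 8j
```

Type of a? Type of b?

a is bool; b is NoneType

bool, NoneType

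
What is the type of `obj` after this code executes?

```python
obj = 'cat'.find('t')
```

str.find() returns int (index, or -1)

int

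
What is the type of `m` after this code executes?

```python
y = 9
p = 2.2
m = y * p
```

int * float returns float (9 * 2.2 = 19.8)

float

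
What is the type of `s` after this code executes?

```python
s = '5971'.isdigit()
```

str.isdigit() returns bool

bool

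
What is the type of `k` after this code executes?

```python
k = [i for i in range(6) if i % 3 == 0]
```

A list comprehension [...] produces a list

list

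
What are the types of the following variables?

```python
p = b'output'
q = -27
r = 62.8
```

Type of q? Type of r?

q is int; r is float

int, float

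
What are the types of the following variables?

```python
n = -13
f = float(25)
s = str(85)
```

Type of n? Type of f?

n is int; f is float

int, float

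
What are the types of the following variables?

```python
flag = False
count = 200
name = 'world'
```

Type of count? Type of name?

count is int; name is str

int, str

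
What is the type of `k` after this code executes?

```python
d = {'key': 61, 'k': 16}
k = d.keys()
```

.keys() returns a dict_keys view object

dict_keys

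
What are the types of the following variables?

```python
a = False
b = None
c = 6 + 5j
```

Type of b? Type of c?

b is NoneType; c is complex

NoneType, complex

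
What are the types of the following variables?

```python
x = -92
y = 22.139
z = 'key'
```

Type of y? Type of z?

y is float; z is str

float, str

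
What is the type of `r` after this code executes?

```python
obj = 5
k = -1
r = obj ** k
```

int ** negative int returns float

float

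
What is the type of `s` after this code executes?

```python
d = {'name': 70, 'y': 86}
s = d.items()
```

dict.items() returns a dict_items view

dict_items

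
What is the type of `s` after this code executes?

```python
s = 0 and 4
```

'and' returns the first falsy value (0, which is int)

int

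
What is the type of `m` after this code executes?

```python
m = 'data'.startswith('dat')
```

str.startswith() returns bool

bool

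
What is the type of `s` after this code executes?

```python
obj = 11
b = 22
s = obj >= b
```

Comparison operators return bool

bool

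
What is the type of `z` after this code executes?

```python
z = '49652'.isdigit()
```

str.isdigit() returns bool

bool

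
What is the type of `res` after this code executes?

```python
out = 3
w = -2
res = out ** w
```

int ** negative int returns float

float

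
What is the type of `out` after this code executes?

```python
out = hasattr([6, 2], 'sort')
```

hasattr() returns bool

bool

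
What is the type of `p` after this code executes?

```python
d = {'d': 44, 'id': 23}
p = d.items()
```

dict.items() returns a dict_items view

dict_items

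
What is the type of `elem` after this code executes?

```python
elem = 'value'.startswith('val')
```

str.startswith() returns bool

bool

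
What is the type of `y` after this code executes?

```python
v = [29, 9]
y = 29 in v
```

'in' operator returns bool

bool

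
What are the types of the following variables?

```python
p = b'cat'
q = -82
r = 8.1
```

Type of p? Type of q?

p is bytes; q is int

bytes, int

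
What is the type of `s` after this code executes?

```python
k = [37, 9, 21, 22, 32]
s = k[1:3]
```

Slicing a list always returns a list

list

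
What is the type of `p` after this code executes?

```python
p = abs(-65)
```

abs() of int returns int

int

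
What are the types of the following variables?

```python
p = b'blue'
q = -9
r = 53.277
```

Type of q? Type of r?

q is int; r is float

int, float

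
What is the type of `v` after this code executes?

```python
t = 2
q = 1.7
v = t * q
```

int * float returns float (2 * 1.7 = 3.4)

float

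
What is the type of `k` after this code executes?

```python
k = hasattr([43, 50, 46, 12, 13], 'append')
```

hasattr() returns bool

bool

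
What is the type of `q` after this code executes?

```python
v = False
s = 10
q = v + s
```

bool + int returns int (False is 0, so 0 + 10 = 10)

int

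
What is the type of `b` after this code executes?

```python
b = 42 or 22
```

'or' returns the first truthy value (42, which is int)

int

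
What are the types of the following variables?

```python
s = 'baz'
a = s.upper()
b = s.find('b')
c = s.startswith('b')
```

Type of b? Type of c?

str.find() returns int; str.startswith() returns bool

int, bool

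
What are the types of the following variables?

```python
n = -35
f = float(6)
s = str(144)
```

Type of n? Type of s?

n is int; s is str

int, str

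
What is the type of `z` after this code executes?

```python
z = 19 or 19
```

'or' returns the first truthy value (19, which is int)

int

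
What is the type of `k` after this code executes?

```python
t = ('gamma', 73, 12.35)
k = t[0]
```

Index 0 of tuple is 'gamma' which is str

str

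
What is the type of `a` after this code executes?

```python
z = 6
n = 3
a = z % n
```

int % int returns int (6 % 3 = 0)

int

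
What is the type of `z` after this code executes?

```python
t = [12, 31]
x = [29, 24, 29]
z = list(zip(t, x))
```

list(zip(...)) returns a list of tuples

list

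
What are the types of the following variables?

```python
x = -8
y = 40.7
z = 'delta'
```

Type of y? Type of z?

y is float; z is str

float, str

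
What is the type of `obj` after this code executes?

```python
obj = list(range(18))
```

list(range(...)) returns list

list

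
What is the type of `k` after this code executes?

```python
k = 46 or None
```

'or' returns first truthy value (46, int)

int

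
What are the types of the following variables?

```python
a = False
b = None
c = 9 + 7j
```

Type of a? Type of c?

a is bool; c is complex

bool, complex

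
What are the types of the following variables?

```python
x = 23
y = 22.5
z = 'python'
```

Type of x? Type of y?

x is int; y is float

int, float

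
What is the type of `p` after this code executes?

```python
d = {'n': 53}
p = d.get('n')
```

dict.get() returns the value (int) when key is found

int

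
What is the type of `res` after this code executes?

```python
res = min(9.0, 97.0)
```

min() of floats returns float

float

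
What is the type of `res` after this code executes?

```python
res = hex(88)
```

hex() returns str representation

str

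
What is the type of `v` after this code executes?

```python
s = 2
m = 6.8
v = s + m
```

int + float returns float (2 + 6.8 = 8.8)

float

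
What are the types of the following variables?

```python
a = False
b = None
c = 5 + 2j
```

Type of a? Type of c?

a is bool; c is complex

bool, complex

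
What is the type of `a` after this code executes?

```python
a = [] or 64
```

'or' returns first truthy value (64, which is int)

int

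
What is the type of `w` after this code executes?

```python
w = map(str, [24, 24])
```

map() returns a map iterator object

map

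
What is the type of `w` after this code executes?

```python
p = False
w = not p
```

'not' always returns bool

bool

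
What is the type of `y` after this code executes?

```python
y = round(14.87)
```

round() with no ndigits arg returns int

int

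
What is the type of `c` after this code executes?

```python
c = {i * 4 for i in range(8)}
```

A set comprehension {expr for x in iterable} produces a set

set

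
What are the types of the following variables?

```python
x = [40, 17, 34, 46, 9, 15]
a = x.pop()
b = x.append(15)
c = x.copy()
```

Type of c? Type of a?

list.copy() returns list; list.pop() returns the element (int)

list, int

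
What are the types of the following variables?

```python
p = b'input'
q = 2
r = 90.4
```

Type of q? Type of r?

q is int; r is float

int, float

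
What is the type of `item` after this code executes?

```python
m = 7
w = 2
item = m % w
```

int % int returns int (7 % 2 = 1)

int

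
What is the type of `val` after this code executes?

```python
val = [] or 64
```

'or' returns first truthy value (64, which is int)

int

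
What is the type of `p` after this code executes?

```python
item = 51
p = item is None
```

'is' comparison returns bool

bool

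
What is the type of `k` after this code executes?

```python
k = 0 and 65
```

'and' returns the first falsy value (0, which is int)

int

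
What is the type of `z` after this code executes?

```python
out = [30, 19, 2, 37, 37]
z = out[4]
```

Indexing a list of ints returns int (out[4] = 37)

int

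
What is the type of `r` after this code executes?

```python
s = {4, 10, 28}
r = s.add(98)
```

set.add() returns None (mutates in place)

NoneType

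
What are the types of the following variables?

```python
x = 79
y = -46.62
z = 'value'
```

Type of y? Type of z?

y is float; z is str

float, str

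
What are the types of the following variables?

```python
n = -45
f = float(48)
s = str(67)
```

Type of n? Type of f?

n is int; f is float

int, float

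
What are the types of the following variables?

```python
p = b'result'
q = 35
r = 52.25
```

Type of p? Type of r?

p is bytes; r is float

bytes, float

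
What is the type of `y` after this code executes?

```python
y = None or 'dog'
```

'or' with None returns the other value ('dog', str)

str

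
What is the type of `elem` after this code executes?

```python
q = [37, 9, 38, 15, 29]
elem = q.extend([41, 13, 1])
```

list.extend() returns None

NoneType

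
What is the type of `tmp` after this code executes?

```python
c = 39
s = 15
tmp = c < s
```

Comparison operators return bool

bool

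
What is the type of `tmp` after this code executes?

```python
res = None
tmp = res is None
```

'is' comparison returns bool

bool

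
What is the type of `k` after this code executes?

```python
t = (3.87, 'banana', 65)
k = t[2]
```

Index 2 of tuple is 65 which is int

int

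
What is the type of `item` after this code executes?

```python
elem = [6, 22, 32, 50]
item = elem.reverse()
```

list.reverse() returns None

NoneType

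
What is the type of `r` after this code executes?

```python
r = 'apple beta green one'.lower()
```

str.lower() returns str

str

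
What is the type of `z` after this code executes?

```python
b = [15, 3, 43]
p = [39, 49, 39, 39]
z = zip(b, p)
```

zip() returns a zip iterator object

zip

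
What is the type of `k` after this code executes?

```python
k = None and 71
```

'and' returns first falsy value (None)

NoneType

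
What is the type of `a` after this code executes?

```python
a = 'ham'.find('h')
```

str.find() returns int (index, or -1)

int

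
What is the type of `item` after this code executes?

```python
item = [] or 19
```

'or' returns first truthy value (19, which is int)

int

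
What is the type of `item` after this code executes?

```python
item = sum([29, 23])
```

sum() of ints returns int

int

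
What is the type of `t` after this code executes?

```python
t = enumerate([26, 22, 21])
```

enumerate() returns an enumerate iterator object

enumerate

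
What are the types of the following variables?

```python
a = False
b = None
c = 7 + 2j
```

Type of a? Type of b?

a is bool; b is NoneType

bool, NoneType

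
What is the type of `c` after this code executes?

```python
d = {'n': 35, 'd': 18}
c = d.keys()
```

.keys() returns a dict_keys view object

dict_keys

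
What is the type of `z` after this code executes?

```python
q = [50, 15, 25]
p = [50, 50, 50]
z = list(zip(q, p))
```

list(zip(...)) returns a list of tuples

list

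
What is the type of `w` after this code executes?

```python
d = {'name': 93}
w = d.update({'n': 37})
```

dict.update() returns None

NoneType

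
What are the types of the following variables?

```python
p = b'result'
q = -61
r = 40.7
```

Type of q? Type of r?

q is int; r is float

int, float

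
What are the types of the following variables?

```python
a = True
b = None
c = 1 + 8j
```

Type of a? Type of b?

a is bool; b is NoneType

bool, NoneType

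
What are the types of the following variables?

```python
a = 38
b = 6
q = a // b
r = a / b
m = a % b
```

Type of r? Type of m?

int / int returns float; int % int returns int

float, int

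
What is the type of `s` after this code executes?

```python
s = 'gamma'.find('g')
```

str.find() returns int (index, or -1)

int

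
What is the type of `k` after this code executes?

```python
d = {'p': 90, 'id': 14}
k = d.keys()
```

.keys() returns a dict_keys view object

dict_keys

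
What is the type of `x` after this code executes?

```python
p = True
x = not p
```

'not' always returns bool

bool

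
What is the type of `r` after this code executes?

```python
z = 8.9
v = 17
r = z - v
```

float - int returns float (8.9 - 17 = -8.1)

float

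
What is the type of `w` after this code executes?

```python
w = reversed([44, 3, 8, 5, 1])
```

reversed() on a list returns a list_reverseiterator

list_reverseiterator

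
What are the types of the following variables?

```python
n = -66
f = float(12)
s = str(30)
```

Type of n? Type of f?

n is int; f is float

int, float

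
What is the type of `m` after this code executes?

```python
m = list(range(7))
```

list(range(...)) returns list

list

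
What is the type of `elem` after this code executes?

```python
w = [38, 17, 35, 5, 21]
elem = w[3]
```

Indexing a list of ints returns int (w[3] = 5)

int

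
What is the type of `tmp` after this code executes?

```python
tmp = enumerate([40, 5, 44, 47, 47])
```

enumerate() returns an enumerate iterator object

enumerate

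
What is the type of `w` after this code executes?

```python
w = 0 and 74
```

'and' returns the first falsy value (0, which is int)

int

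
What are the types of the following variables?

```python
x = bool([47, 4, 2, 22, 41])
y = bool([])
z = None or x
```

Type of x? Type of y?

bool() returns bool; bool() returns bool

bool, bool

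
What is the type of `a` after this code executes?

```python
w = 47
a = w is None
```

'is' comparison returns bool

bool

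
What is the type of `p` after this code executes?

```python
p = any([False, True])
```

any() returns bool

bool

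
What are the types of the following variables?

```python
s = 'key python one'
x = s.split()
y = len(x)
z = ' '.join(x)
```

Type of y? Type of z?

len() returns int; str.join() returns str

int, str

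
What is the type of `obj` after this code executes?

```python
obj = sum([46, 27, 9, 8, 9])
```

sum() of ints returns int

int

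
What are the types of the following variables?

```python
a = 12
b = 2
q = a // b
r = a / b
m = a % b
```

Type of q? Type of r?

int // int returns int; int / int returns float

int, float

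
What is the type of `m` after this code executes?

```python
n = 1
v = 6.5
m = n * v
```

int * float returns float (1 * 6.5 = 6.5)

float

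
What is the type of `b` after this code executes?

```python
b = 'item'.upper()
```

str.upper() returns str

str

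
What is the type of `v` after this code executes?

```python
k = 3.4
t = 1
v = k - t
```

float - int returns float (3.4 - 1 = 2.4)

float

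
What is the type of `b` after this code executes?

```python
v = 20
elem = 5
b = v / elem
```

int / int always returns float in Python 3 (20 / 5 = 4)

float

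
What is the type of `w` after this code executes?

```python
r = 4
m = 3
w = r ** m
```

int ** positive int returns int (4 ** 3 = 64)

int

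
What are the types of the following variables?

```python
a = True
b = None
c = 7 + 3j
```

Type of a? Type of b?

a is bool; b is NoneType

bool, NoneType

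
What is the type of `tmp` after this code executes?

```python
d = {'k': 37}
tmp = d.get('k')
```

dict.get() returns the value (int) when key is found

int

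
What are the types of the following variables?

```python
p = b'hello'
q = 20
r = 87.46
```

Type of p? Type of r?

p is bytes; r is float

bytes, float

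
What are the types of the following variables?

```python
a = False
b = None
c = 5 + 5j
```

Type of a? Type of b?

a is bool; b is NoneType

bool, NoneType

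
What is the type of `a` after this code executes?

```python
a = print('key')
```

print() returns None

NoneType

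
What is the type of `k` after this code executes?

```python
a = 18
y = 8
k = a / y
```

int / int always returns float in Python 3 (18 / 8 = 2.25)

float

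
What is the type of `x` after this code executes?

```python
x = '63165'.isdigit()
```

str.isdigit() returns bool

bool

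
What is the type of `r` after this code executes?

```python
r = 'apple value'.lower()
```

str.lower() returns str

str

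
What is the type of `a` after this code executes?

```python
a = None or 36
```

'or' with None returns the other value (36, int)

int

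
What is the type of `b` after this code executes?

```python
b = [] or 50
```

'or' returns first truthy value (50, which is int)

int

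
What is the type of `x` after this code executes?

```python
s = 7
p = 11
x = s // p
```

int // int returns int (7 // 11 = 0)

int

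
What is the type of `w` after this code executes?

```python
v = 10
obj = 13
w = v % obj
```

int % int returns int (10 % 13 = 10)

int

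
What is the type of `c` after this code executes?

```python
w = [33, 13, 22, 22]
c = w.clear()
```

list.clear() returns None

NoneType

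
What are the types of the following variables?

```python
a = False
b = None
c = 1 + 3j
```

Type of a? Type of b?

a is bool; b is NoneType

bool, NoneType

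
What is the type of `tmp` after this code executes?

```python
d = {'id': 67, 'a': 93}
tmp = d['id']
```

Accessing dict[str, int] with key 'id' returns int value 67

int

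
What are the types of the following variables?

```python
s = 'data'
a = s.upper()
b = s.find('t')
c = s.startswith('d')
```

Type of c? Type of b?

str.startswith() returns bool; str.find() returns int

bool, int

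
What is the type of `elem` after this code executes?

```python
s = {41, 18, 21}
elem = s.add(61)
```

set.add() returns None (mutates in place)

NoneType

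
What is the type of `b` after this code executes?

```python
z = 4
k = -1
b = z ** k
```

int ** negative int returns float

float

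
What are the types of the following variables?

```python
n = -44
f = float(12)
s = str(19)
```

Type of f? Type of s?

f is float; s is str

float, str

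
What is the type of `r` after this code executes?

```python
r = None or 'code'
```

'or' with None returns the other value ('code', str)

str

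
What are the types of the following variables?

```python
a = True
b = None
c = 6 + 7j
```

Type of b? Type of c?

b is NoneType; c is complex

NoneType, complex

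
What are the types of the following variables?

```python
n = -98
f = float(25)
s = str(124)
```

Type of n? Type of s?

n is int; s is str

int, str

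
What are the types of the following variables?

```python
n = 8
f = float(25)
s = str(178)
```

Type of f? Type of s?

f is float; s is str

float, str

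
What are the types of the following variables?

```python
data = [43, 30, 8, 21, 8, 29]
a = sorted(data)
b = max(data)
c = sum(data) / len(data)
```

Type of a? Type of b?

sorted() returns list; max of ints returns int

list, int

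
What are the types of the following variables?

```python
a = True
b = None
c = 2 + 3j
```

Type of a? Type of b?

a is bool; b is NoneType

bool, NoneType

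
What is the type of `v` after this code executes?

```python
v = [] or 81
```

'or' returns first truthy value (81, which is int)

int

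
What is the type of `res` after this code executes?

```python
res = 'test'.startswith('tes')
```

str.startswith() returns bool

bool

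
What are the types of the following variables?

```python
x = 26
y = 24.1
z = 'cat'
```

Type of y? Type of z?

y is float; z is str

float, str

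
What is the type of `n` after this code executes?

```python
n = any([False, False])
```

any() returns bool

bool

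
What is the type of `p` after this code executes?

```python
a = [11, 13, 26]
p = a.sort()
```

list.sort() returns None (sorts in place)

NoneType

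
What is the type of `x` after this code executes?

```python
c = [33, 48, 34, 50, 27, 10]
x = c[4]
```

Indexing a list of ints returns int (c[4] = 27)

int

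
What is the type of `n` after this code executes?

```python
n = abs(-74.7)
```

abs() of float returns float

float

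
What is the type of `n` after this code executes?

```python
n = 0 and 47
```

'and' returns the first falsy value (0, which is int)

int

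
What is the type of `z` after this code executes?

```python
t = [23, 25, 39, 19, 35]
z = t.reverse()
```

list.reverse() returns None

NoneType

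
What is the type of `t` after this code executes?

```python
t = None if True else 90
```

Ternary: condition is True, if branch (None) taken → NoneType

NoneType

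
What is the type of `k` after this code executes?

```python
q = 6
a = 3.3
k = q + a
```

int + float returns float (6 + 3.3 = 9.3)

float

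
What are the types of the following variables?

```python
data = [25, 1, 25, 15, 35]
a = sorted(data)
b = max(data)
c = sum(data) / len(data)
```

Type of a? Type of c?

sorted() returns list; int / int returns float

list, float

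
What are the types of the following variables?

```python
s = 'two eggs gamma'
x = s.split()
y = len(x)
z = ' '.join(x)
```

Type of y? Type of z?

len() returns int; str.join() returns str

int, str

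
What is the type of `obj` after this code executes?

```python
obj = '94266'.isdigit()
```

str.isdigit() returns bool

bool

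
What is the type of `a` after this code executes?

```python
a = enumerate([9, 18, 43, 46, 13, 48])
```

enumerate() returns an enumerate iterator object

enumerate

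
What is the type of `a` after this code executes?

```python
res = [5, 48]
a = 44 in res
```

'in' operator returns bool

bool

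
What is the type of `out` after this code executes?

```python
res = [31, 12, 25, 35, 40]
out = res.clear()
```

list.clear() returns None

NoneType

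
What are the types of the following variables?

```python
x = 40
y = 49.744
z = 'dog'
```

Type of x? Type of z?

x is int; z is str

int, str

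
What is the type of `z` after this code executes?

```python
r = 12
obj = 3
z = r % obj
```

int % int returns int (12 % 3 = 0)

int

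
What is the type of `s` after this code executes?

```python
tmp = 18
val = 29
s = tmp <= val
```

Comparison operators return bool

bool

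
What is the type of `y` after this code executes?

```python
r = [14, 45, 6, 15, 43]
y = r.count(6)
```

list.count() returns int

int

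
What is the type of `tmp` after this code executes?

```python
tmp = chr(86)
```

chr() returns str (single character)

str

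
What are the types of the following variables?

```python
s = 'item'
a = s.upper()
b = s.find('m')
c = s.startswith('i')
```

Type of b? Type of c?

str.find() returns int; str.startswith() returns bool

int, bool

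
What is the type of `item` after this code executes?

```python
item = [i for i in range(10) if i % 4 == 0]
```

A list comprehension [...] produces a list

list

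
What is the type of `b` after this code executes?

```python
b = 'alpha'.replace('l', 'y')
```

str.replace() returns str

str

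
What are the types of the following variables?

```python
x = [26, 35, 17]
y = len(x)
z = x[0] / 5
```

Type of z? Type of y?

int / int returns float; len() returns int

float, int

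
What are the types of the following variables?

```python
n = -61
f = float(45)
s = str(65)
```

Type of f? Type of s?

f is float; s is str

float, str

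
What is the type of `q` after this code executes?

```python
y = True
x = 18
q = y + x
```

bool + int returns int (True is 1, so 1 + 18 = 19)

int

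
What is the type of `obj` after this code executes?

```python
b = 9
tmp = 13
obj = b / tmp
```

int / int always returns float in Python 3 (9 / 13 = 0.692308)

float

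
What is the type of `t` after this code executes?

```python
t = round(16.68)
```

round() with no ndigits arg returns int

int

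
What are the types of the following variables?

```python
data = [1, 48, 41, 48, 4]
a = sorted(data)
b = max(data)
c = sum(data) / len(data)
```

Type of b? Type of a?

max of ints returns int; sorted() returns list

int, list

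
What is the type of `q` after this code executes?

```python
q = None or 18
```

'or' with None returns the other value (18, int)

int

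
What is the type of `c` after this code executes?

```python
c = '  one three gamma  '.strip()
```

str.strip() returns str

str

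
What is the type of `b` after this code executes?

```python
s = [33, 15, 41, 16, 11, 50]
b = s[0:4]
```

Slicing a list always returns a list

list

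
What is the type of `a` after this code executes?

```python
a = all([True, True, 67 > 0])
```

all() returns bool

bool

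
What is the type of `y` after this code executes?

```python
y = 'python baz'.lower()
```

str.lower() returns str

str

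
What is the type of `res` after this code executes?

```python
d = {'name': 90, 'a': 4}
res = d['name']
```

Accessing dict[str, int] with key 'name' returns int value 90

int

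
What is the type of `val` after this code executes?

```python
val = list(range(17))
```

list(range(...)) returns list

list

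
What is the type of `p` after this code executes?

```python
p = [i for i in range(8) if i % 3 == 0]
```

A list comprehension [...] produces a list

list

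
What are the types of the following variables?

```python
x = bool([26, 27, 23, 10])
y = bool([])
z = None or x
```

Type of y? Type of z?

bool() returns bool; None or <bool> returns the bool

bool, bool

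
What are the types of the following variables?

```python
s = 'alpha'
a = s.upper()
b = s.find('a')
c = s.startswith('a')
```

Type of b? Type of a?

str.find() returns int; str.upper() returns str

int, str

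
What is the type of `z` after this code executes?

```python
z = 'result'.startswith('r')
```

str.startswith() returns bool

bool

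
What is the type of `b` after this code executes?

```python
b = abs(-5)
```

abs() of int returns int

int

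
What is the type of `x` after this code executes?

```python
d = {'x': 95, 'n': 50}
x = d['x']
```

Accessing dict[str, int] with key 'x' returns int value 95

int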